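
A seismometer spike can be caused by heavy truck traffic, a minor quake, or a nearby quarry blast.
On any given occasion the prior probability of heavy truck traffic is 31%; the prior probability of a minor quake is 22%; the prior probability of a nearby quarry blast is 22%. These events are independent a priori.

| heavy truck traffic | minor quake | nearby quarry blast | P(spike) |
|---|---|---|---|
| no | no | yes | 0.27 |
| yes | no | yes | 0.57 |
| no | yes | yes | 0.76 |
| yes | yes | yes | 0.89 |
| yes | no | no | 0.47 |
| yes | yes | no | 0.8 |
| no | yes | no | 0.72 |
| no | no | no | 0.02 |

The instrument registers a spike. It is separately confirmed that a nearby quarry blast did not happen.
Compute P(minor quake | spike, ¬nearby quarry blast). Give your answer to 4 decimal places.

P(spike | ¬nearby quarry blast) = 0.02·0.69·0.78 + 0.72·0.69·0.22 + 0.47·0.31·0.78 + 0.8·0.31·0.22 = 0.010764 + 0.109296 + 0.113646 + 0.054560 = 0.288266
Restricting to configurations with minor quake present: 0.109296 + 0.054560 = 0.163856.
P(minor quake | spike, ¬nearby quarry blast) = 0.163856 / 0.288266 ≈ 0.5684

P(minor quake | spike, ¬nearby quarry blast) ≈ 0.5684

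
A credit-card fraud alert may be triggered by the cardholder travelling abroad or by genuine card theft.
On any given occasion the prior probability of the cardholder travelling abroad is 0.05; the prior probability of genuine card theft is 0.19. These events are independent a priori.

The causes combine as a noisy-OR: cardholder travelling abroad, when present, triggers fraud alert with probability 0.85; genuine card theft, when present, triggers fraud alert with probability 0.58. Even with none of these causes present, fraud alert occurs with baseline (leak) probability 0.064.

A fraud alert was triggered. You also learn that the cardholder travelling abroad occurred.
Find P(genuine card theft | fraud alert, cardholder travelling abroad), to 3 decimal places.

P(genuine card theft | fraud alert, cardholder travelling abroad) ≈ 0.204

Under noisy-OR, P(fraud alert | causes) = 1 − (1−0.064)·∏(1−qᵢ) over the active causes.
P(fraud alert | cardholder travelling abroad) = 0.8596*0.81 + 0.941032*0.19 = 0.696276 + 0.178796 = 0.875072
Of this, 0.178796 comes from 0.941032*0.19 (the genuine card theft=true cases).
P(genuine card theft | fraud alert, cardholder travelling abroad) = 0.178796 / 0.875072 ≈ 0.204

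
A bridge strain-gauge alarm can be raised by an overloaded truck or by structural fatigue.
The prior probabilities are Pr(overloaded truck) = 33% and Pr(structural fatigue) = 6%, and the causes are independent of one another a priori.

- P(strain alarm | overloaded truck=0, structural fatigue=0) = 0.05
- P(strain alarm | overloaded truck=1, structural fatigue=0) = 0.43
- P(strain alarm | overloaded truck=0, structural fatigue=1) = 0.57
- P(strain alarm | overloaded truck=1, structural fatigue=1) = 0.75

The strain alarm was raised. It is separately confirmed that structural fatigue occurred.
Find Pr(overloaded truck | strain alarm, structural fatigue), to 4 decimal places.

Numerator (weight on configurations with overloaded truck): 0.75×0.33 = 0.247500
Normalizer over all consistent configurations: 0.57×0.67 + 0.75×0.33 = 0.629400
P(overloaded truck | strain alarm, structural fatigue) = 0.247500/0.629400 ≈ 0.3932

Pr(overloaded truck | strain alarm, structural fatigue) ≈ 0.3932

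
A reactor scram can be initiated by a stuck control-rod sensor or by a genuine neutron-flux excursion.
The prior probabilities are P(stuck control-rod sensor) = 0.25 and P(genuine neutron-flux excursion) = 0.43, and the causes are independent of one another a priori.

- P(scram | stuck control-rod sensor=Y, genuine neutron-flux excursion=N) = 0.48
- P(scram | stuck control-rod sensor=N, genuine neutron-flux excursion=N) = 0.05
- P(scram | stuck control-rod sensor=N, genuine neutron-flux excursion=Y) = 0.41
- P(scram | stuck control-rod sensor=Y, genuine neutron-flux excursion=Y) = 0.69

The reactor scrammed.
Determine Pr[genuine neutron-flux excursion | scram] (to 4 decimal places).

Pr[genuine neutron-flux excursion | scram] ≈ 0.6969

By total probability over the 4 (stuck control-rod sensor, genuine neutron-flux excursion) configurations:
  P(scram) = 0.05×0.75×0.57 + 0.41×0.75×0.43 + 0.48×0.25×0.57 + 0.69×0.25×0.43
        = 0.021375 + 0.132225 + 0.068400 + 0.074175 = 0.296175
Keeping only the genuine neutron-flux excursion-present terms gives 0.206400, so
  P(genuine neutron-flux excursion | scram) = 0.206400 / 0.296175 ≈ 0.6969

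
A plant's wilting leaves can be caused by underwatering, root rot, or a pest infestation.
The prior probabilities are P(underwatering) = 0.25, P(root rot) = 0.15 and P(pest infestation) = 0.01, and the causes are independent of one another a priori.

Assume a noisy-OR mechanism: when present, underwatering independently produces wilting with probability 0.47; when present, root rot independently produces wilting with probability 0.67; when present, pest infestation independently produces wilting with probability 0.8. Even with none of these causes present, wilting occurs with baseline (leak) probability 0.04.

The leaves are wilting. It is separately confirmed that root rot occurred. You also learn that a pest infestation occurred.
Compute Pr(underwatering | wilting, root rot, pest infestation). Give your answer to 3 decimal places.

Pr(underwatering | wilting, root rot, pest infestation) ≈ 0.256

Under noisy-OR, P(wilting | causes) = 1 − (1−0.04)·∏(1−qᵢ) over the active causes.
P(wilting | root rot, pest infestation) = 0.93664·0.75 + 0.966419·0.25 = 0.702480 + 0.241605 = 0.944085
Of this, 0.241605 comes from 0.966419·0.25 (the underwatering=true cases).
Hence the posterior is 0.241605/0.944085 ≈ 0.256.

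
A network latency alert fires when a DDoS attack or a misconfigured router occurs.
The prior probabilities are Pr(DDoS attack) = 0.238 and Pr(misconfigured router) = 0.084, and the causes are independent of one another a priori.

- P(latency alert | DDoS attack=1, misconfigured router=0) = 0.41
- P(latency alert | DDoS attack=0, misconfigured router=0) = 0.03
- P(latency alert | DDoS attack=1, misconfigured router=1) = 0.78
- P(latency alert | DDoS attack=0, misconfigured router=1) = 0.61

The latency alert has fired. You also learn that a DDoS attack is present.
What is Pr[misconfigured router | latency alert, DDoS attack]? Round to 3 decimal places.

Pr[misconfigured router | latency alert, DDoS attack] ≈ 0.149

Numerator (weight on configurations with misconfigured router): 0.78*0.084 = 0.065520
The normalizing constant is 0.41*0.916 + 0.78*0.084 = 0.441080
P(misconfigured router | latency alert, DDoS attack) = 0.065520/0.441080 ≈ 0.149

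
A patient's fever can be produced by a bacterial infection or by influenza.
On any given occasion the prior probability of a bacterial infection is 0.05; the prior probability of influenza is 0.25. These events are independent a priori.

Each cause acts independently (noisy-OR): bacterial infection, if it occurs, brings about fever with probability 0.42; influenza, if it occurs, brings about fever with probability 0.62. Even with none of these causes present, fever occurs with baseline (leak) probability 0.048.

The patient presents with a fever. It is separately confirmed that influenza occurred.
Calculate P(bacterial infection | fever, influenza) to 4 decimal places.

Under noisy-OR, P(fever | causes) = 1 − (1−0.048)·∏(1−qᵢ) over the active causes.
Numerator (weight on configurations with bacterial infection): 0.790179·0.05 = 0.039509
The normalizing constant is 0.63824·0.95 + 0.790179·0.05 = 0.645837
Posterior = 0.039509 / 0.645837 ≈ 0.0612

P(bacterial infection | fever, influenza) ≈ 0.0612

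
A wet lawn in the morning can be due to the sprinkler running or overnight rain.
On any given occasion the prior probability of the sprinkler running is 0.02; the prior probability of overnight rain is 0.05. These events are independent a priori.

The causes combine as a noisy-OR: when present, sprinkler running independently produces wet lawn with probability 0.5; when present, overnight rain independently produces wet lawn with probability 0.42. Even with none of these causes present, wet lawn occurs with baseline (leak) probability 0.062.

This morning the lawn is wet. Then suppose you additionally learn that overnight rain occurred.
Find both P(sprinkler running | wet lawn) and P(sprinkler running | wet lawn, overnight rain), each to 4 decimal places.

P(sprinkler running | wet lawn) ≈ 0.1190; P(sprinkler running | wet lawn, overnight rain) ≈ 0.0316

Under noisy-OR, P(wet lawn | causes) = 1 − (1−0.062)·∏(1−qᵢ) over the active causes.
Numerator (weight on configurations with sprinkler running): 0.010089 + 0.000728 = 0.010817
Normalizer over all consistent configurations: 0.062·0.98·0.95 + 0.45596·0.98·0.05 + 0.531·0.02·0.95 + 0.72798·0.02·0.05 = 0.090881
Posterior = 0.010817 / 0.090881 ≈ 0.1190

With the extra evidence:
P(wet lawn | overnight rain) = 0.45596*0.98 + 0.72798*0.02 = 0.446841 + 0.014560 = 0.461401
Of this, 0.014560 comes from 0.72798*0.02 (the sprinkler running=true cases).
P(sprinkler running | wet lawn, overnight rain) = 0.014560 / 0.461401 ≈ 0.0316
This is intercausal reasoning (explaining away): once overnight rain accounts for the wet lawn, sprinkler running becomes less likely.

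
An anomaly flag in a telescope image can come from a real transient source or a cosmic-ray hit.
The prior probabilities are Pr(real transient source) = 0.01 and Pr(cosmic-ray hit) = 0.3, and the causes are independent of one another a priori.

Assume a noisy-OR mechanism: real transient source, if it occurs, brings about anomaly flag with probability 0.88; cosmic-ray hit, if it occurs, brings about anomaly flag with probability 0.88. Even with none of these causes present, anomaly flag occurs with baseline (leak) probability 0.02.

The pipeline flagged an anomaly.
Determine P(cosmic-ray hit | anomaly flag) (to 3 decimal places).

Under noisy-OR, P(anomaly flag | causes) = 1 − (1−0.02)·∏(1−qᵢ) over the active causes.
Numerator (weight on configurations with cosmic-ray hit): 0.262073 + 0.002958 = 0.265031
The normalizing constant is 0.02*0.99*0.7 + 0.8824*0.99*0.3 + 0.8824*0.01*0.7 + 0.985888*0.01*0.3 = 0.285068
P(cosmic-ray hit | anomaly flag) = 0.265031/0.285068 ≈ 0.930

P(cosmic-ray hit | anomaly flag) ≈ 0.930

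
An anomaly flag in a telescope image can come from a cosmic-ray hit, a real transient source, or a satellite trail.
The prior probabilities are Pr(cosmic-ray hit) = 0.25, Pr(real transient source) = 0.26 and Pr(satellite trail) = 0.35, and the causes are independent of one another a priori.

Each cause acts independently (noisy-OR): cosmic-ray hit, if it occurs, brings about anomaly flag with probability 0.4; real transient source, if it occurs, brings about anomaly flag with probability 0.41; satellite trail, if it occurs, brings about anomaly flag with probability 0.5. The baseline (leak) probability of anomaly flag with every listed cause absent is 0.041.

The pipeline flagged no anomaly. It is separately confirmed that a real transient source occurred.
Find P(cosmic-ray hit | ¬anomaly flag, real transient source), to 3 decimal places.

Under noisy-OR, P(anomaly flag | causes) = 1 − (1−0.041)·∏(1−qᵢ) over the active causes.
P(¬anomaly flag | real transient source) = 0.56581*0.75*0.65 + 0.282905*0.75*0.35 + 0.339486*0.25*0.65 + 0.169743*0.25*0.35 = 0.275832 + 0.074263 + 0.055166 + 0.014853 = 0.420114
Restricting to configurations with cosmic-ray hit present: 0.055166 + 0.014853 = 0.070019.
Hence the posterior is 0.070019/0.420114 ≈ 0.167.

P(cosmic-ray hit | ¬anomaly flag, real transient source) ≈ 0.167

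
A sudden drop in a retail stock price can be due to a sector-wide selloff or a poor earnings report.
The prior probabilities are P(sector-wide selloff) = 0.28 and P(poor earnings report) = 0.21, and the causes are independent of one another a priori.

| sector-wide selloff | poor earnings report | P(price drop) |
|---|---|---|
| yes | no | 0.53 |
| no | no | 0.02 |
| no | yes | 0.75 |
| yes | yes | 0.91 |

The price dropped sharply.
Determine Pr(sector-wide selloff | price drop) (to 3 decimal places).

Pr(sector-wide selloff | price drop) ≈ 0.578

By total probability over the 4 (sector-wide selloff, poor earnings report) configurations:
  P(price drop) = 0.02*0.72*0.79 + 0.75*0.72*0.21 + 0.53*0.28*0.79 + 0.91*0.28*0.21
        = 0.011376 + 0.113400 + 0.117236 + 0.053508 = 0.295520
Keeping only the sector-wide selloff-present terms gives 0.170744, so
  P(sector-wide selloff | price drop) = 0.170744 / 0.295520 ≈ 0.578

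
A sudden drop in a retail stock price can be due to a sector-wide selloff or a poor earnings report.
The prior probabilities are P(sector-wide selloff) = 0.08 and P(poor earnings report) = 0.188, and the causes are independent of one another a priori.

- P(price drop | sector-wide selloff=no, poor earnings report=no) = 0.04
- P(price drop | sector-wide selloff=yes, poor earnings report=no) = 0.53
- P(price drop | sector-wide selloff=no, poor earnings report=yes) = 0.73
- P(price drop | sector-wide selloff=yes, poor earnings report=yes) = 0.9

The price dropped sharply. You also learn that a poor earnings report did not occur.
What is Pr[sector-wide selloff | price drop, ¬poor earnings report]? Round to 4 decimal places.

Pr[sector-wide selloff | price drop, ¬poor earnings report] ≈ 0.5354

Weight on sector-wide selloff=true, given the evidence: 0.53*0.08 = 0.042400
Normalizer over all consistent configurations: 0.04*0.92 + 0.53*0.08 = 0.079200
P(sector-wide selloff | price drop, ¬poor earnings report) = 0.042400/0.079200 ≈ 0.5354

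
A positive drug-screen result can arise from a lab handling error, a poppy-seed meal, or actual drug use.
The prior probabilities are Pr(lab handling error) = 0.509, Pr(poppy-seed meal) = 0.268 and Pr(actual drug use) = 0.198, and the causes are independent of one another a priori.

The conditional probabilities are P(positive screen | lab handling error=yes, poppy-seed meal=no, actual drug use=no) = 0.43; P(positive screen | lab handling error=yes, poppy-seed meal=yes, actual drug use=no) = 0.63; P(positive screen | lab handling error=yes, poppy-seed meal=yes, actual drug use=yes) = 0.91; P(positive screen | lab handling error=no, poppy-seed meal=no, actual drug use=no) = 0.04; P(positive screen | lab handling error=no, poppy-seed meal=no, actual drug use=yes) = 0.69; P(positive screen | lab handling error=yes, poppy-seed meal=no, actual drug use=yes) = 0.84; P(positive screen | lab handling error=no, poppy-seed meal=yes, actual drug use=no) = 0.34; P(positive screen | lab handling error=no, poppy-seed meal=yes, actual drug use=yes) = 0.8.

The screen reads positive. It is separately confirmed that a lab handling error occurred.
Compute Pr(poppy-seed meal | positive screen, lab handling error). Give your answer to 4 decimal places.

Pr(poppy-seed meal | positive screen, lab handling error) ≈ 0.3293

Numerator (weight on configurations with poppy-seed meal): 0.135410 + 0.048288 = 0.183698
Denominator P(positive screen | lab handling error): 0.43*0.732*0.802 + 0.84*0.732*0.198 + 0.63*0.268*0.802 + 0.91*0.268*0.198 = 0.557882
Posterior = 0.183698 / 0.557882 ≈ 0.3293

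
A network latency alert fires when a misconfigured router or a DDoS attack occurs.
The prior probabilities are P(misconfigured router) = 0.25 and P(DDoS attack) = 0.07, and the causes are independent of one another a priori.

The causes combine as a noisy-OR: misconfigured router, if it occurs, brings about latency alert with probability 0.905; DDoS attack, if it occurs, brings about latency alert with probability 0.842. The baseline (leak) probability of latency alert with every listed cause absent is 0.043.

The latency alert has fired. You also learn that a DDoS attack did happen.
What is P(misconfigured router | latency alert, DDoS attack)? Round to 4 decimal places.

Under noisy-OR, P(latency alert | causes) = 1 − (1−0.043)·∏(1−qᵢ) over the active causes.
Weight on misconfigured router=true, given the evidence: 0.985635*0.25 = 0.246409
The normalizing constant is 0.848794*0.75 + 0.985635*0.25 = 0.883005
Posterior = 0.246409 / 0.883005 ≈ 0.2791

P(misconfigured router | latency alert, DDoS attack) ≈ 0.2791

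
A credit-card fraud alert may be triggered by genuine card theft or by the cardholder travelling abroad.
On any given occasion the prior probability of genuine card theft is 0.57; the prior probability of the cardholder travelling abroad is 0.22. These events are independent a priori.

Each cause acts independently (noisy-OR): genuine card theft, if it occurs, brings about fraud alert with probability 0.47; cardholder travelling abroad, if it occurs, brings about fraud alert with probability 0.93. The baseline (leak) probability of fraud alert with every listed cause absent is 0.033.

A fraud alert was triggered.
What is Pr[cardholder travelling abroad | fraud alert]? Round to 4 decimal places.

Pr[cardholder travelling abroad | fraud alert] ≈ 0.4786

Under noisy-OR, P(fraud alert | causes) = 1 − (1−0.033)·∏(1−qᵢ) over the active causes.
For the numerator, keep only cardholder travelling abroad=true terms: 0.088197 + 0.120901 = 0.209098
Denominator P(fraud alert): 0.033×0.43×0.78 + 0.93231×0.43×0.22 + 0.48749×0.57×0.78 + 0.964124×0.57×0.22 = 0.436904
P(cardholder travelling abroad | fraud alert) = 0.209098/0.436904 ≈ 0.4786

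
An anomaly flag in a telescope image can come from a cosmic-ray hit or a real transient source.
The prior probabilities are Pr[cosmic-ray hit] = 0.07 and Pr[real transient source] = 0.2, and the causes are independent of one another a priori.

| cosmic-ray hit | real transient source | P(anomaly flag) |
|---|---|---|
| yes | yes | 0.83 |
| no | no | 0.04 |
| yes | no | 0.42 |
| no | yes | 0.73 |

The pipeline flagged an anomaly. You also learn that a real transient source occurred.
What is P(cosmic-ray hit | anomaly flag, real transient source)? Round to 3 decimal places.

P(cosmic-ray hit | anomaly flag, real transient source) ≈ 0.079

P(anomaly flag | real transient source) = 0.73*0.93 + 0.83*0.07 = 0.678900 + 0.058100 = 0.737000
Restricting to configurations with cosmic-ray hit present: 0.83*0.07 = 0.058100.
So P(cosmic-ray hit | anomaly flag, real transient source) = 0.058100/0.737000 ≈ 0.079.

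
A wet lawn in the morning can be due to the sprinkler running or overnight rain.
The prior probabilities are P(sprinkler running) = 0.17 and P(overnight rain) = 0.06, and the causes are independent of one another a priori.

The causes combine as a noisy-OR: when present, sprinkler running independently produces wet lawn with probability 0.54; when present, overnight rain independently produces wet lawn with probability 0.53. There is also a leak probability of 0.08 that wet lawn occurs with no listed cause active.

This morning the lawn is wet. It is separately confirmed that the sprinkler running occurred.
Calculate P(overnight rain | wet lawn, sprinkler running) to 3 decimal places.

Under noisy-OR, P(wet lawn | causes) = 1 − (1−0.08)·∏(1−qᵢ) over the active causes.
For the numerator, keep only overnight rain=true terms: 0.801096·0.06 = 0.048066
Denominator P(wet lawn | sprinkler running): 0.5768·0.94 + 0.801096·0.06 = 0.590258
Posterior = 0.048066 / 0.590258 ≈ 0.081

P(overnight rain | wet lawn, sprinkler running) ≈ 0.081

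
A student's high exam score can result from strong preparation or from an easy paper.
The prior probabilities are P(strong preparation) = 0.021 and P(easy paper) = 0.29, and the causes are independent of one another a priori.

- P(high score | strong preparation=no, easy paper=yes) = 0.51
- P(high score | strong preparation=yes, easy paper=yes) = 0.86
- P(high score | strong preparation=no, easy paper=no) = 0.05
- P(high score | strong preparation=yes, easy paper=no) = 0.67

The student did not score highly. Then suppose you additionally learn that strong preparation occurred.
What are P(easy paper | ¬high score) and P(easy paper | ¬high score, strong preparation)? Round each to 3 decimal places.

For the numerator, keep only easy paper=true terms: 0.139116 + 0.000853 = 0.139969
Normalizer over all consistent configurations: 0.95×0.979×0.71 + 0.49×0.979×0.29 + 0.33×0.021×0.71 + 0.14×0.021×0.29 = 0.805224
P(easy paper | ¬high score) = 0.139969/0.805224 ≈ 0.174

With the extra evidence:
P(¬high score | strong preparation) = 0.33*0.71 + 0.14*0.29 = 0.234300 + 0.040600 = 0.274900
The easy paper-present share is 0.14*0.29 = 0.040600.
Hence the posterior is 0.040600/0.274900 ≈ 0.148.

P(easy paper | ¬high score) ≈ 0.174; P(easy paper | ¬high score, strong preparation) ≈ 0.148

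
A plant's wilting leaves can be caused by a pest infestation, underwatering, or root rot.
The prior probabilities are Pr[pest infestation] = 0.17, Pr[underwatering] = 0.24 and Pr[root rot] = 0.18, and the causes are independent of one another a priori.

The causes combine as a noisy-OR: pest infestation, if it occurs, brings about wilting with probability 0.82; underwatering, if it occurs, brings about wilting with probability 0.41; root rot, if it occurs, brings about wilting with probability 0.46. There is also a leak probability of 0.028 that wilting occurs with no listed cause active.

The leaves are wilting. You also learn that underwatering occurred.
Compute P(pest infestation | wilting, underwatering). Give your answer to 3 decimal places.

P(pest infestation | wilting, underwatering) ≈ 0.281

Under noisy-OR, P(wilting | causes) = 1 − (1−0.028)·∏(1−qᵢ) over the active causes.
P(wilting | underwatering) = 0.42652*0.83*0.82 + 0.690321*0.83*0.18 + 0.896774*0.17*0.82 + 0.944258*0.17*0.18 = 0.290290 + 0.103134 + 0.125010 + 0.028894 = 0.547328
Restricting to configurations with pest infestation present: 0.125010 + 0.028894 = 0.153904.
Hence the posterior is 0.153904/0.547328 ≈ 0.281.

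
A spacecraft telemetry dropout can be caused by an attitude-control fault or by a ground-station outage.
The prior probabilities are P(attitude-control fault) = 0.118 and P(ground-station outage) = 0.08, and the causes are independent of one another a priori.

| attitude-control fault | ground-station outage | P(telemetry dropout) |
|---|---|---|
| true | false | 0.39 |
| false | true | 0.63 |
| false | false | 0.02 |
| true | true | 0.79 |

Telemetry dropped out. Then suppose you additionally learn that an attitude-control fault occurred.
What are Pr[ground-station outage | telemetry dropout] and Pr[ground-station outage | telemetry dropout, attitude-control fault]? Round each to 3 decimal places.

Numerator (weight on configurations with ground-station outage): 0.044453 + 0.007458 = 0.051911
The normalizing constant is 0.02*0.882*0.92 + 0.63*0.882*0.08 + 0.39*0.118*0.92 + 0.79*0.118*0.08 = 0.110478
P(ground-station outage | telemetry dropout) = 0.051911/0.110478 ≈ 0.470

With the extra evidence:
Sum P(telemetry dropout|·) weighted by the priors over both values of ground-station outage:
  P(telemetry dropout | attitude-control fault) = 0.39×0.92 + 0.79×0.08
        = 0.358800 + 0.063200 = 0.422000
Configurations with ground-station outage contribute 0.063200, so
  P(ground-station outage | telemetry dropout, attitude-control fault) = 0.063200 / 0.422000 ≈ 0.150

Pr[ground-station outage | telemetry dropout] ≈ 0.470; Pr[ground-station outage | telemetry dropout, attitude-control fault] ≈ 0.150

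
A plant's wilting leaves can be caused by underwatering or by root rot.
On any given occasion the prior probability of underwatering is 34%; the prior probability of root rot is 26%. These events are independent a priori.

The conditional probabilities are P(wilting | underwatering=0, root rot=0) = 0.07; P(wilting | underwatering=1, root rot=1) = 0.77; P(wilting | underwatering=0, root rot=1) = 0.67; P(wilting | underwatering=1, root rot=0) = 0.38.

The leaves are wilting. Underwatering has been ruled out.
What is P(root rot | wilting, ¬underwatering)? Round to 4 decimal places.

P(root rot | wilting, ¬underwatering) ≈ 0.7708

Sum P(wilting|·) weighted by the priors over both values of root rot:
  P(wilting | ¬underwatering) = 0.07*0.74 + 0.67*0.26
        = 0.051800 + 0.174200 = 0.226000
Configurations with root rot contribute 0.174200, so
  P(root rot | wilting, ¬underwatering) = 0.174200 / 0.226000 ≈ 0.7708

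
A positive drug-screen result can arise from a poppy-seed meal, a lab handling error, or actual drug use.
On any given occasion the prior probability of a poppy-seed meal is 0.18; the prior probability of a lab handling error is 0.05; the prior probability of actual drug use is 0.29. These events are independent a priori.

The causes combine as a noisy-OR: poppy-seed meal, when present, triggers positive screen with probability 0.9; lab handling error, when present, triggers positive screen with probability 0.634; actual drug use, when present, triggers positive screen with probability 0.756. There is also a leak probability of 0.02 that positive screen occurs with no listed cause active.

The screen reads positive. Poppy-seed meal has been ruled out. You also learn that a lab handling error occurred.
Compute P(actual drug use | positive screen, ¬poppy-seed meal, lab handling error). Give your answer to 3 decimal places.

Under noisy-OR, P(positive screen | causes) = 1 − (1−0.02)·∏(1−qᵢ) over the active causes.
Enumerate both values of actual drug use and weight by the priors:
  P(positive screen | ¬poppy-seed meal, lab handling error) = 0.64132×0.71 + 0.912482×0.29
        = 0.455337 + 0.264620 = 0.719957
Configurations with actual drug use contribute 0.264620, so
  P(actual drug use | positive screen, ¬poppy-seed meal, lab handling error) = 0.264620 / 0.719957 ≈ 0.368

P(actual drug use | positive screen, ¬poppy-seed meal, lab handling error) ≈ 0.368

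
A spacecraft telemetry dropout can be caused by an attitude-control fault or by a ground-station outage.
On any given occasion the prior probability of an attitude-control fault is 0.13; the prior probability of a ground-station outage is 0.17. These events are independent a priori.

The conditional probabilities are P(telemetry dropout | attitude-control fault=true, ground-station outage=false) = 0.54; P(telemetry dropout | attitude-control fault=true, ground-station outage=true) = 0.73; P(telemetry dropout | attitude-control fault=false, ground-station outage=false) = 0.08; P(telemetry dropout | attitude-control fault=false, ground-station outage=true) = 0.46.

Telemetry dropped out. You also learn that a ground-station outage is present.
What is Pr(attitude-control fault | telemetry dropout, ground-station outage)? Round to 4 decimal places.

Weight on attitude-control fault=true, given the evidence: 0.73·0.13 = 0.094900
Normalizer over all consistent configurations: 0.46·0.87 + 0.73·0.13 = 0.495100
P(attitude-control fault | telemetry dropout, ground-station outage) = 0.094900/0.495100 ≈ 0.1917

Pr(attitude-control fault | telemetry dropout, ground-station outage) ≈ 0.1917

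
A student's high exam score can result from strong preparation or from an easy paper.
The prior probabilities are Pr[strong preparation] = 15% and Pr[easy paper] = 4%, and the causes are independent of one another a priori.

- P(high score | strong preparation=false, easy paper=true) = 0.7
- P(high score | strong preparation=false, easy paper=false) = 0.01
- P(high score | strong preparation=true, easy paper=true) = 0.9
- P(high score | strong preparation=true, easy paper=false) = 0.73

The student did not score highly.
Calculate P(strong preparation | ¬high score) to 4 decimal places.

By total probability over the 4 (strong preparation, easy paper) configurations:
  P(¬high score) = 0.99*0.85*0.96 + 0.3*0.85*0.04 + 0.27*0.15*0.96 + 0.1*0.15*0.04
        = 0.807840 + 0.010200 + 0.038880 + 0.000600 = 0.857520
Keeping only the strong preparation-present terms gives 0.039480, so
  P(strong preparation | ¬high score) = 0.039480 / 0.857520 ≈ 0.0460

P(strong preparation | ¬high score) ≈ 0.0460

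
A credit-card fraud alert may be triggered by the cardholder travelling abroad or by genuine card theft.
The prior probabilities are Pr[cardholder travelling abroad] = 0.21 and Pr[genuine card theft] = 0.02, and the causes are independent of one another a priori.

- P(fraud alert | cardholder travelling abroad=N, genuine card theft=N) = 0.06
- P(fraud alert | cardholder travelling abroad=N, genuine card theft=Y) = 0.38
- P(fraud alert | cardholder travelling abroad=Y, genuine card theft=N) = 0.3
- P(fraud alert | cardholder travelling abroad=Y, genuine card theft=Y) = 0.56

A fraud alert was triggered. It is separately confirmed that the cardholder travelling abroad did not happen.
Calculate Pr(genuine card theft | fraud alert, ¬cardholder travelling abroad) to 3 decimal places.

Sum P(fraud alert|·) weighted by the priors over both values of genuine card theft:
  P(fraud alert | ¬cardholder travelling abroad) = 0.06*0.98 + 0.38*0.02
        = 0.058800 + 0.007600 = 0.066400
Configurations with genuine card theft contribute 0.007600, so
  P(genuine card theft | fraud alert, ¬cardholder travelling abroad) = 0.007600 / 0.066400 ≈ 0.114

Pr(genuine card theft | fraud alert, ¬cardholder travelling abroad) ≈ 0.114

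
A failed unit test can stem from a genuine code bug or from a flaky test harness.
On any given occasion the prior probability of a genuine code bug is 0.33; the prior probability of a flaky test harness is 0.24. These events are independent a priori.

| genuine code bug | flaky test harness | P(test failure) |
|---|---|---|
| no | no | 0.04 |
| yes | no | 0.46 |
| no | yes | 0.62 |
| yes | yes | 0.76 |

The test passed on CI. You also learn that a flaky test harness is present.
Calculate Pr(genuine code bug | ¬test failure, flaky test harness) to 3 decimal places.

P(¬test failure | flaky test harness) = 0.38·0.67 + 0.24·0.33 = 0.254600 + 0.079200 = 0.333800
Of this, 0.079200 comes from 0.24·0.33 (the genuine code bug=true cases).
P(genuine code bug | ¬test failure, flaky test harness) = 0.079200 / 0.333800 ≈ 0.237

Pr(genuine code bug | ¬test failure, flaky test harness) ≈ 0.237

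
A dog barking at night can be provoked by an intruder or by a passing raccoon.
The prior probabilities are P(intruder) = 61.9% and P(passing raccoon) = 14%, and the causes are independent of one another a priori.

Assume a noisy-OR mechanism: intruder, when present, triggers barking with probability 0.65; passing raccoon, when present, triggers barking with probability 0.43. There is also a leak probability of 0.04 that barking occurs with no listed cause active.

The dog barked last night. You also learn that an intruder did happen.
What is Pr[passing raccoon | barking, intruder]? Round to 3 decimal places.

Pr[passing raccoon | barking, intruder] ≈ 0.165

Under noisy-OR, P(barking | causes) = 1 − (1−0.04)·∏(1−qᵢ) over the active causes.
Numerator (weight on configurations with passing raccoon): 0.80848×0.14 = 0.113187
The normalizing constant is 0.664×0.86 + 0.80848×0.14 = 0.684227
P(passing raccoon | barking, intruder) = 0.113187/0.684227 ≈ 0.165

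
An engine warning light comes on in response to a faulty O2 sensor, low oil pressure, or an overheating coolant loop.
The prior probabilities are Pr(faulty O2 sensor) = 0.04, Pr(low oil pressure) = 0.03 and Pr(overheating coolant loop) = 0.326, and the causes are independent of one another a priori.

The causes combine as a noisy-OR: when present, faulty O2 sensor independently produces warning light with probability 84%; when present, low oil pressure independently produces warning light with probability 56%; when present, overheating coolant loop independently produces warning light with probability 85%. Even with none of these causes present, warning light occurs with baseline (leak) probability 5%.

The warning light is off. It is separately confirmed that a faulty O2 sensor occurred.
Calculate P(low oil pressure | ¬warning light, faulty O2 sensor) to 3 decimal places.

P(low oil pressure | ¬warning light, faulty O2 sensor) ≈ 0.013

Under noisy-OR, P(warning light | causes) = 1 − (1−0.05)·∏(1−qᵢ) over the active causes.
P(¬warning light | faulty O2 sensor) = 0.152*0.97*0.674 + 0.0228*0.97*0.326 + 0.06688*0.03*0.674 + 0.010032*0.03*0.326 = 0.099375 + 0.007210 + 0.001352 + 0.000098 = 0.108035
Of this, 0.001450 comes from 0.001352 + 0.000098 (the low oil pressure=true cases).
P(low oil pressure | ¬warning light, faulty O2 sensor) = 0.001450 / 0.108035 ≈ 0.013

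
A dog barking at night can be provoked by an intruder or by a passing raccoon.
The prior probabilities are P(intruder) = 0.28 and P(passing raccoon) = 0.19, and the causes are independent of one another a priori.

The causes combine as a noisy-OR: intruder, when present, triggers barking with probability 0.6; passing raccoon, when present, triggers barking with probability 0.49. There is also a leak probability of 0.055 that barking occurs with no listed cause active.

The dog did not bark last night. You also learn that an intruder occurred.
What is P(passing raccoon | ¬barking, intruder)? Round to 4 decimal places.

P(passing raccoon | ¬barking, intruder) ≈ 0.1068

Under noisy-OR, P(barking | causes) = 1 − (1−0.055)·∏(1−qᵢ) over the active causes.
Enumerate both values of passing raccoon and weight by the priors:
  P(¬barking | intruder) = 0.378·0.81 + 0.19278·0.19
        = 0.306180 + 0.036628 = 0.342808
The terms with passing raccoon present sum to 0.036628, so
  P(passing raccoon | ¬barking, intruder) = 0.036628 / 0.342808 ≈ 0.1068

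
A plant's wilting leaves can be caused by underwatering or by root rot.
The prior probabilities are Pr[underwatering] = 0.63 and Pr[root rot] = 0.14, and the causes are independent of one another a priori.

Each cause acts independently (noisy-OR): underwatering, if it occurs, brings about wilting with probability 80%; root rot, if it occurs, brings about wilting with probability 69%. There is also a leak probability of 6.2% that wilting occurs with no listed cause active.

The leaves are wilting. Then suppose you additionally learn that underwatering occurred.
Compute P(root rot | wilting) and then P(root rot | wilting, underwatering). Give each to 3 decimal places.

P(root rot | wilting) ≈ 0.207; P(root rot | wilting, underwatering) ≈ 0.159

Under noisy-OR, P(wilting | causes) = 1 − (1−0.062)·∏(1−qᵢ) over the active causes.
P(wilting) = 0.062·0.37·0.86 + 0.70922·0.37·0.14 + 0.8124·0.63·0.86 + 0.941844·0.63·0.14 = 0.019728 + 0.036738 + 0.440158 + 0.083071 = 0.579695
Of this, 0.119809 comes from 0.036738 + 0.083071 (the root rot=true cases).
P(root rot | wilting) = 0.119809 / 0.579695 ≈ 0.207

With the extra evidence:
By total probability over both values of root rot:
  P(wilting | underwatering) = 0.8124·0.86 + 0.941844·0.14
        = 0.698664 + 0.131858 = 0.830522
The terms with root rot present sum to 0.131858, so
  P(root rot | wilting, underwatering) = 0.131858 / 0.830522 ≈ 0.159
This is intercausal reasoning (explaining away): once underwatering accounts for the wilting, root rot becomes less likely.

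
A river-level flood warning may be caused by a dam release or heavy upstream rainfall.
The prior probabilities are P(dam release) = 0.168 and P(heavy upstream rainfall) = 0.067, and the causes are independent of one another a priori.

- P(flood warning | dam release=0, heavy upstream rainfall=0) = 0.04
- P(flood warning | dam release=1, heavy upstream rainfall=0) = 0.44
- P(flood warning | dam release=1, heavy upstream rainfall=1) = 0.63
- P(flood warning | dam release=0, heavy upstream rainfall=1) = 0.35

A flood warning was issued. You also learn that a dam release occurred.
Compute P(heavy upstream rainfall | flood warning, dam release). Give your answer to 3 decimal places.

Weight on heavy upstream rainfall=true, given the evidence: 0.63*0.067 = 0.042210
Normalizer over all consistent configurations: 0.44*0.933 + 0.63*0.067 = 0.452730
Posterior = 0.042210 / 0.452730 ≈ 0.093

P(heavy upstream rainfall | flood warning, dam release) ≈ 0.093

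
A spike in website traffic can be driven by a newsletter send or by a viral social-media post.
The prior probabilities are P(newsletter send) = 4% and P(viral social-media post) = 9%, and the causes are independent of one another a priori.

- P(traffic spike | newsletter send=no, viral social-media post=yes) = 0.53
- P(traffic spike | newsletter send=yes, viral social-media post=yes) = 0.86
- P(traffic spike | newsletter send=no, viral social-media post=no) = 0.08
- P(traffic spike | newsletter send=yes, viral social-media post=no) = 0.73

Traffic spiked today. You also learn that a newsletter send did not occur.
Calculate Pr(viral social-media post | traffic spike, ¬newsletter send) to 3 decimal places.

Enumerate both values of viral social-media post and weight by the priors:
  P(traffic spike | ¬newsletter send) = 0.08×0.91 + 0.53×0.09
        = 0.072800 + 0.047700 = 0.120500
Keeping only the viral social-media post-present terms gives 0.047700, so
  P(viral social-media post | traffic spike, ¬newsletter send) = 0.047700 / 0.120500 ≈ 0.396

Pr(viral social-media post | traffic spike, ¬newsletter send) ≈ 0.396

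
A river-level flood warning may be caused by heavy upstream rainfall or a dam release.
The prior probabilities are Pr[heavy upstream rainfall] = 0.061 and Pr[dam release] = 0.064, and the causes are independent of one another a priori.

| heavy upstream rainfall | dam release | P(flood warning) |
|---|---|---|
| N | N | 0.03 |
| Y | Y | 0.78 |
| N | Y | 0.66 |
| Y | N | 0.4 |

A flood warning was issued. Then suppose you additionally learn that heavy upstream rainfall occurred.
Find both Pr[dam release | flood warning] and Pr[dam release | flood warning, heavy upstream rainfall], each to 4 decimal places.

Pr[dam release | flood warning] ≈ 0.4647; Pr[dam release | flood warning, heavy upstream rainfall] ≈ 0.1176

Numerator (weight on configurations with dam release): 0.039663 + 0.003045 = 0.042708
Denominator P(flood warning): 0.03*0.939*0.936 + 0.66*0.939*0.064 + 0.4*0.061*0.936 + 0.78*0.061*0.064 = 0.091913
Posterior = 0.042708 / 0.091913 ≈ 0.4647

Now also conditioning on heavy upstream rainfall=true:
P(flood warning | heavy upstream rainfall) = 0.4*0.936 + 0.78*0.064 = 0.374400 + 0.049920 = 0.424320
Of this, 0.049920 comes from 0.78*0.064 (the dam release=true cases).
So P(dam release | flood warning, heavy upstream rainfall) = 0.049920/0.424320 ≈ 0.1176.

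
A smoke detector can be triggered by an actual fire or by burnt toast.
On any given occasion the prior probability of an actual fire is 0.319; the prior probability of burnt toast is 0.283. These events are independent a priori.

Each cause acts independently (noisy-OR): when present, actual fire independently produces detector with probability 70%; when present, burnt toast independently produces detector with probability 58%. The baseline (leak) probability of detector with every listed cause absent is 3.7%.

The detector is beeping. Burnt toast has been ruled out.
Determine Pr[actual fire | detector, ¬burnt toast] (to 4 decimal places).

Pr[actual fire | detector, ¬burnt toast] ≈ 0.9000

Under noisy-OR, P(detector | causes) = 1 − (1−0.037)·∏(1−qᵢ) over the active causes.
For the numerator, keep only actual fire=true terms: 0.7111×0.319 = 0.226841
Normalizer over all consistent configurations: 0.037×0.681 + 0.7111×0.319 = 0.252038
P(actual fire | detector, ¬burnt toast) = 0.226841/0.252038 ≈ 0.9000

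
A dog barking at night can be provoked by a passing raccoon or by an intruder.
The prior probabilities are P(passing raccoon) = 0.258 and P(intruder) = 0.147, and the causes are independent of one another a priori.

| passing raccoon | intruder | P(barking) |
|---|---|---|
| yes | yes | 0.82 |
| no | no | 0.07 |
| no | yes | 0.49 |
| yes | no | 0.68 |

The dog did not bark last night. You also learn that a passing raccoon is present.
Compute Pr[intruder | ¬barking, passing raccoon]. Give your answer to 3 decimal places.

By total probability over both values of intruder:
  P(¬barking | passing raccoon) = 0.32×0.853 + 0.18×0.147
        = 0.272960 + 0.026460 = 0.299420
Keeping only the intruder-present terms gives 0.026460, so
  P(intruder | ¬barking, passing raccoon) = 0.026460 / 0.299420 ≈ 0.088

Pr[intruder | ¬barking, passing raccoon] ≈ 0.088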